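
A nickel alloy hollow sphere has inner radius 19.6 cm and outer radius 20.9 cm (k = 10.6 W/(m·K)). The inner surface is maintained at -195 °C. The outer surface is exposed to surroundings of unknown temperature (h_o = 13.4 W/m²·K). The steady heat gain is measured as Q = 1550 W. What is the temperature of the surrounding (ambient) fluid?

Sum the resistances:
  R_nickel alloy = (1/0.196 − 1/0.209)/(4πk) = 0.3174/(4π·10.6) = 0.002382 K/W
  R_conv,out = 1/(4πr²h) = 1/(4π·0.209²·13.4) = 0.1360 K/W
ΣR = 0.1383 K/W
ΔT = Q·ΣR = 1550 × 0.1383 = 214.4 K
Heat flows inward, so T_out = T_in + ΔT = -195 + 214.4 = 19.4 °C

T_out = 19.4 °C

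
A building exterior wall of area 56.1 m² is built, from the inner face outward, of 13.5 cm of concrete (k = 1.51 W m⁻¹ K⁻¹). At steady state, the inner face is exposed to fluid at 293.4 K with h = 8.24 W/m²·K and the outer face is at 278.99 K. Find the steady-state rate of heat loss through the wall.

Treat each layer as a resistance in series:
  R_conv,in = 1/(hA) = 1/(8.24·56.1) = 0.002163 K/W
  R_concrete = L/(kA) = 0.135/(1.51·56.1) = 0.001594 K/W
ΣR = 0.002163 + 0.001594 = 0.003757 K/W
Q = ΔT/ΣR = (293.4 K − 278.99 K)/0.003757 = 3840 W

Q = 3840 W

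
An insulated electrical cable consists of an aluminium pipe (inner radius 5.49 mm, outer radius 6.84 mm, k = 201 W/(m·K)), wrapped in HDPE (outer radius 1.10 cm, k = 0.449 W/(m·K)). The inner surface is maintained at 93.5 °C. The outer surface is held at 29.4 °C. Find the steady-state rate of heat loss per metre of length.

Q' = 380 W/m

Treat each layer as a resistance in series:
  R'_aluminium = ln(0.00684/0.00549)/(2πk) = 0.2199/(2π·201) = 1.741×10^-4 m·K/W
  R'_HDPE = ln(0.0110/0.00684)/(2πk) = 0.4751/(2π·0.449) = 0.1684 m·K/W
ΣR = 1.741×10^-4 + 0.1684 = 0.1686 m·K/W
Q' = ΔT/ΣR = (93.5 °C − 29.4 °C)/0.1686 = 380 W/m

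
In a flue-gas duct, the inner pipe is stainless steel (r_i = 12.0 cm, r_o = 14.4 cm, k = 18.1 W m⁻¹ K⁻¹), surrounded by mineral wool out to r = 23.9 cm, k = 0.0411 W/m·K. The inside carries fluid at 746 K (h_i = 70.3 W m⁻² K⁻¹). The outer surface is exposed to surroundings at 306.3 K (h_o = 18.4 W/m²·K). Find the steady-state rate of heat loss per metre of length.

Q' = 218 W/m

Treat each layer as a resistance in series:
  R'_conv,in = 1/(2πr h) = 1/(2π·0.120·70.3) = 0.01887 m·K/W
  R'_stainless steel = ln(0.144/0.120)/(2πk) = 0.1823/(2π·18.1) = 0.001603 m·K/W
  R'_mineral wool = ln(0.239/0.144)/(2πk) = 0.5067/(2π·0.0411) = 1.962 m·K/W
  R'_conv,out = 1/(2πr h) = 1/(2π·0.239·18.4) = 0.03619 m·K/W
ΣR = 0.01887 + 0.001603 + 1.962 + 0.03619 = 2.019 m·K/W
Q' = ΔT/ΣR = (746 K − 306.3 K)/2.019 = 218 W/m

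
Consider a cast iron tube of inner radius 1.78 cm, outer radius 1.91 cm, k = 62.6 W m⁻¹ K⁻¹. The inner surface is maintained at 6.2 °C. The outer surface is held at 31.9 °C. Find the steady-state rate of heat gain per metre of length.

Q' = 143 kW/m

Q' = 2πk·ΔT/ln(r₂/r₁) = 2π × 62.6 × 25.7 / ln(0.0191/0.0178) = 1.43×10^5 W/m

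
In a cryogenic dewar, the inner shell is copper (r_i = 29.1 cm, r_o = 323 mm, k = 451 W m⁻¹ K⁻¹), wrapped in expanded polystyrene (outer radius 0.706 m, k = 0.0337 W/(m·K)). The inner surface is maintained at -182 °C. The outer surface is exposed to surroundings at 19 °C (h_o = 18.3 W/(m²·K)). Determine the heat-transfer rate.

Treat each layer as a resistance in series:
  R_copper = (1/0.291 − 1/0.323)/(4πk) = 0.3405/(4π·451) = 6.007×10^-5 K/W
  R_expanded polystyrene = (1/0.323 − 1/0.706)/(4πk) = 1.680/(4π·0.0337) = 3.966 K/W
  R_conv,out = 1/(4πr²h) = 1/(4π·0.706²·18.3) = 0.008724 K/W
ΣR = 6.007×10^-5 + 3.966 + 0.008724 = 3.975 K/W
Q = ΔT/ΣR = (-182 °C − 19 °C)/3.975 = -50.6 W
(Negative Q ⇒ heat flows inward; heat gain = 50.6 W.)

Q = 50.6 W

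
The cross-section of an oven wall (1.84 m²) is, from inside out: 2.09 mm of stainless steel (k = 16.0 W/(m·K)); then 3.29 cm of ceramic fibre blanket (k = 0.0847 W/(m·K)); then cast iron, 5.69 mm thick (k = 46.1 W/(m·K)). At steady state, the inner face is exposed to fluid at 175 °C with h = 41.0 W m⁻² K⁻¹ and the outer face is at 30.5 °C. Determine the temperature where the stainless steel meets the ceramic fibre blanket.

Treat each layer as a resistance in series:
  R_conv,in = 1/(hA) = 1/(41.0·1.84) = 0.01326 K/W
  R_stainless steel = L/(kA) = 0.00209/(16.0·1.84) = 7.099×10^-5 K/W
  R_ceramic fibre blanket = L/(kA) = 0.0329/(0.0847·1.84) = 0.2111 K/W
  R_cast iron = L/(kA) = 0.00569/(46.1·1.84) = 6.708×10^-5 K/W
ΣR = 0.01326 + 7.099×10^-5 + 0.2111 + 6.708×10^-5 = 0.2245 K/W
Q = ΔT/ΣR = (175 °C − 30.5 °C)/0.2245 = 643.7 W
From the inner boundary to the stainless steel/ceramic fibre blanket interface, ΣR_partial = 0.01333 K/W.
T_interface = T_in − Q·ΣR_partial = 175 °C − (643.7)(0.01333) = 166 °C

T = 166 °C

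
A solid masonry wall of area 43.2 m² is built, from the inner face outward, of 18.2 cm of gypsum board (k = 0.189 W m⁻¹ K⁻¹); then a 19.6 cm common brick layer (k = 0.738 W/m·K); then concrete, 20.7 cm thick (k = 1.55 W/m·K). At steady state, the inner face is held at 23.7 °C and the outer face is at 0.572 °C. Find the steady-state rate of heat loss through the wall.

Series thermal resistances, inner to outer:
  R_gypsum board = L/(kA) = 0.182/(0.189·43.2) = 0.02229 K/W
  R_common brick = L/(kA) = 0.196/(0.738·43.2) = 0.006148 K/W
  R_concrete = L/(kA) = 0.207/(1.55·43.2) = 0.003091 K/W
ΣR = 0.02229 + 0.006148 + 0.003091 = 0.03153 K/W
Q = ΔT/ΣR = (23.7 °C − 0.572 °C)/0.03153 = 734 W

Q = 734 W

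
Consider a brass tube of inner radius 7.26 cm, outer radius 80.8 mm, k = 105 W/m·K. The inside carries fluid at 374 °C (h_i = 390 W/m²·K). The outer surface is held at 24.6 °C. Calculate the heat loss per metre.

Treat each layer as a resistance in series:
  R'_conv,in = 1/(2πr h) = 1/(2π·0.0726·390) = 0.005621 m·K/W
  R'_brass = ln(0.0808/0.0726)/(2πk) = 0.1070/(2π·105) = 1.622×10^-4 m·K/W
ΣR = 0.005621 + 1.622×10^-4 = 0.005783 m·K/W
Q' = ΔT/ΣR = (374 °C − 24.6 °C)/0.005783 = 60400 W/m

Q' = 60.4 kW/m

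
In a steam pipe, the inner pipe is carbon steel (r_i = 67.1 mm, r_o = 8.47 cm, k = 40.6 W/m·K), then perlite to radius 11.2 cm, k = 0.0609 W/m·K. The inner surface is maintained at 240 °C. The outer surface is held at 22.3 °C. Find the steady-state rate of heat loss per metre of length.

Q' = 298 W/m

Resistance network (inner→outer):
  R'_carbon steel = ln(0.0847/0.0671)/(2πk) = 0.2329/(2π·40.6) = 9.131×10^-4 m·K/W
  R'_perlite = ln(0.112/0.0847)/(2πk) = 0.2794/(2π·0.0609) = 0.7301 m·K/W
ΣR = 9.131×10^-4 + 0.7301 = 0.7310 m·K/W
Q' = ΔT/ΣR = (240 °C − 22.3 °C)/0.7310 = 298 W/m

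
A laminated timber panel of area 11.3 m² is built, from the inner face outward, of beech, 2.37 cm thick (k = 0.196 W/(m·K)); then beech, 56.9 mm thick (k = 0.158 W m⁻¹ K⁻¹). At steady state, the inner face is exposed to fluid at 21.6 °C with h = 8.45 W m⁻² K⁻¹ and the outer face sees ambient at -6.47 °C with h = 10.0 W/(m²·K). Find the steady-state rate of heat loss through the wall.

Q = 454 W

Resistance network (inner→outer):
  R_conv,in = 1/(hA) = 1/(8.45·11.3) = 0.01047 K/W
  R_beech = L/(kA) = 0.0237/(0.196·11.3) = 0.01070 K/W
  R_beech = L/(kA) = 0.0569/(0.158·11.3) = 0.03187 K/W
  R_conv,out = 1/(hA) = 1/(10.0·11.3) = 0.008850 K/W
ΣR = 0.01047 + 0.01070 + 0.03187 + 0.008850 = 0.06189 K/W
Q = ΔT/ΣR = (21.6 °C − -6.47 °C)/0.06189 = 454 W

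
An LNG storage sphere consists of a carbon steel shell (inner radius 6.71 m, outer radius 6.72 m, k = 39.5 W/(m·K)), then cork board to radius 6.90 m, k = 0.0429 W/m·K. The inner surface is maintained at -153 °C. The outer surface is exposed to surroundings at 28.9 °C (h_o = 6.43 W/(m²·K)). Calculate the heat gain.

Q = 24.4 kW

Resistance network (inner→outer):
  R_carbon steel = (1/6.71 − 1/6.72)/(4πk) = 2.218×10^-4/(4π·39.5) = 4.468×10^-7 K/W
  R_cork board = (1/6.72 − 1/6.90)/(4πk) = 0.003882/(4π·0.0429) = 0.007201 K/W
  R_conv,out = 1/(4πr²h) = 1/(4π·6.90²·6.43) = 2.599×10^-4 K/W
ΣR = 4.468×10^-7 + 0.007201 + 2.599×10^-4 = 0.007461 K/W
Q = ΔT/ΣR = (-153 °C − 28.9 °C)/0.007461 = -24400 W
(Negative Q ⇒ heat flows inward; heat gain = 24400 W.)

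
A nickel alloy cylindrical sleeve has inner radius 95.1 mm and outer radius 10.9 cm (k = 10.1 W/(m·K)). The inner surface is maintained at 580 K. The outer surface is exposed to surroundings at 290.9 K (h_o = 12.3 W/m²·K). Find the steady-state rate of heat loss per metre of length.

Q' = 2.39 kW/m

Series thermal resistances, inner to outer:
  R'_nickel alloy = ln(0.109/0.0951)/(2πk) = 0.1364/(2π·10.1) = 0.002150 m·K/W
  R'_conv,out = 1/(2πr h) = 1/(2π·0.109·12.3) = 0.1187 m·K/W
ΣR = 0.002150 + 0.1187 = 0.1208 m·K/W
Q' = ΔT/ΣR = (580 K − 290.9 K)/0.1208 = 2390 W/m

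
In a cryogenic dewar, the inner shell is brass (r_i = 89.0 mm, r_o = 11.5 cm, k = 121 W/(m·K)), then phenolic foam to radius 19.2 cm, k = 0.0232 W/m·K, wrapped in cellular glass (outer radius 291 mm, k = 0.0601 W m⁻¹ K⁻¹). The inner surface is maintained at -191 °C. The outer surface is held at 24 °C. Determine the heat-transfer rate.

Q = 15.0 W

Series thermal resistances, inner to outer:
  R_brass = (1/0.0890 − 1/0.115)/(4πk) = 2.540/(4π·121) = 0.001671 K/W
  R_phenolic foam = (1/0.115 − 1/0.192)/(4πk) = 3.487/(4π·0.0232) = 11.96 K/W
  R_cellular glass = (1/0.192 − 1/0.291)/(4πk) = 1.772/(4π·0.0601) = 2.346 K/W
ΣR = 0.001671 + 11.96 + 2.346 = 14.31 K/W
Q = ΔT/ΣR = (-191 °C − 24 °C)/14.31 = -15.0 W
(Negative Q ⇒ heat flows inward; heat gain = 15.0 W.)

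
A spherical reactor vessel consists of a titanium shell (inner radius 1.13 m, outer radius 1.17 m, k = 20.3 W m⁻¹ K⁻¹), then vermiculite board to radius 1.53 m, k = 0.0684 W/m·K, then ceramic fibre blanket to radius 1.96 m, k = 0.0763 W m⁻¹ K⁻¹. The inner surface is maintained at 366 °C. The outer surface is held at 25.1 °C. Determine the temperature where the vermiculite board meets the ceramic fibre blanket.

T = 158 °C

Series thermal resistances, inner to outer:
  R_titanium = (1/1.13 − 1/1.17)/(4πk) = 0.03025/(4π·20.3) = 1.186×10^-4 K/W
  R_vermiculite board = (1/1.17 − 1/1.53)/(4πk) = 0.2011/(4π·0.0684) = 0.2340 K/W
  R_ceramic fibre blanket = (1/1.53 − 1/1.96)/(4πk) = 0.1434/(4π·0.0763) = 0.1496 K/W
ΣR = 1.186×10^-4 + 0.2340 + 0.1496 = 0.3837 K/W
Q = ΔT/ΣR = (366 °C − 25.1 °C)/0.3837 = 888.5 W
From the inner boundary to the vermiculite board/ceramic fibre blanket interface, ΣR_partial = 0.2341 K/W.
T_interface = T_in − Q·ΣR_partial = 366 °C − (888.5)(0.2341) = 158 °C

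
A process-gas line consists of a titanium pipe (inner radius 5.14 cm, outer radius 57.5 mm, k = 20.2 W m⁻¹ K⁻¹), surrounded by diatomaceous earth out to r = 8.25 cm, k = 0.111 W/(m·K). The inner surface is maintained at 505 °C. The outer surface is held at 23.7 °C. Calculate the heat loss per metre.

Q' = 928 W/m

Resistance network (inner→outer):
  R'_titanium = ln(0.0575/0.0514)/(2πk) = 0.1121/(2π·20.2) = 8.836×10^-4 m·K/W
  R'_diatomaceous earth = ln(0.0825/0.0575)/(2πk) = 0.3610/(2π·0.111) = 0.5176 m·K/W
ΣR = 8.836×10^-4 + 0.5176 = 0.5185 m·K/W
Q' = ΔT/ΣR = (505 °C − 23.7 °C)/0.5185 = 928 W/m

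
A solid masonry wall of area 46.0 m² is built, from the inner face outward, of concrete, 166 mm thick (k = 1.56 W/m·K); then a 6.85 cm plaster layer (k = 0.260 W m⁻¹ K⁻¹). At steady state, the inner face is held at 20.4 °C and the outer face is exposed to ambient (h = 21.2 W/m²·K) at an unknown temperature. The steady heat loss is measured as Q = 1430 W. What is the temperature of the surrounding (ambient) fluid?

Sum the resistances:
  R_concrete = L/(kA) = 0.166/(1.56·46.0) = 0.002313 K/W
  R_plaster = L/(kA) = 0.0685/(0.260·46.0) = 0.005727 K/W
  R_conv,out = 1/(hA) = 1/(21.2·46.0) = 0.001025 K/W
ΣR = 0.009066 K/W
ΔT = Q·ΣR = 1430 × 0.009066 = 12.96 K
Heat flows outward, so T_out = T_in − ΔT = 20.4 − 12.96 = 7.44 °C

T_out = 7.44 °C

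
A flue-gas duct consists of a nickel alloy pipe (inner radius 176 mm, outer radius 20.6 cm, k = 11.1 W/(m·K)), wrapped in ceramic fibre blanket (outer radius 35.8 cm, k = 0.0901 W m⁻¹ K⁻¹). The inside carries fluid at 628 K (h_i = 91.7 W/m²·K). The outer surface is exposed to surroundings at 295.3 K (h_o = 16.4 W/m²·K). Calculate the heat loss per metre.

Treat each layer as a resistance in series:
  R'_conv,in = 1/(2πr h) = 1/(2π·0.176·91.7) = 0.009861 m·K/W
  R'_nickel alloy = ln(0.206/0.176)/(2πk) = 0.1574/(2π·11.1) = 0.002257 m·K/W
  R'_ceramic fibre blanket = ln(0.358/0.206)/(2πk) = 0.5527/(2π·0.0901) = 0.9762 m·K/W
  R'_conv,out = 1/(2πr h) = 1/(2π·0.358·16.4) = 0.02711 m·K/W
ΣR = 0.009861 + 0.002257 + 0.9762 + 0.02711 = 1.015 m·K/W
Q' = ΔT/ΣR = (628 K − 295.3 K)/1.015 = 328 W/m

Q' = 328 W/m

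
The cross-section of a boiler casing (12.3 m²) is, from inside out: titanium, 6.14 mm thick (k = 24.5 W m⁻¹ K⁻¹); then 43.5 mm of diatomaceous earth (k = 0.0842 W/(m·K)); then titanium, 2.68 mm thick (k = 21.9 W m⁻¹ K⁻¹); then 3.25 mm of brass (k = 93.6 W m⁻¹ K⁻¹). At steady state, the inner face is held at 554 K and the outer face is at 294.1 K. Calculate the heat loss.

Resistance network (inner→outer):
  R_titanium = L/(kA) = 0.00614/(24.5·12.3) = 2.037×10^-5 K/W
  R_diatomaceous earth = L/(kA) = 0.0435/(0.0842·12.3) = 0.04200 K/W
  R_titanium = L/(kA) = 0.00268/(21.9·12.3) = 9.949×10^-6 K/W
  R_brass = L/(kA) = 0.00325/(93.6·12.3) = 2.823×10^-6 K/W
ΣR = 2.037×10^-5 + 0.04200 + 9.949×10^-6 + 2.823×10^-6 = 0.04203 K/W
Q = ΔT/ΣR = (554 K − 294.1 K)/0.04203 = 6180 W

Q = 6180 W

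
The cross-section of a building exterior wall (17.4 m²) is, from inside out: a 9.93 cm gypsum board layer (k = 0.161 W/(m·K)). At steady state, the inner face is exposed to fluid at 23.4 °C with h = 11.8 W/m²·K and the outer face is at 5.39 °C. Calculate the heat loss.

Treat each layer as a resistance in series:
  R_conv,in = 1/(hA) = 1/(11.8·17.4) = 0.004870 K/W
  R_gypsum board = L/(kA) = 0.0993/(0.161·17.4) = 0.03545 K/W
ΣR = 0.004870 + 0.03545 = 0.04032 K/W
Q = ΔT/ΣR = (23.4 °C − 5.39 °C)/0.04032 = 447 W

Q = 447 W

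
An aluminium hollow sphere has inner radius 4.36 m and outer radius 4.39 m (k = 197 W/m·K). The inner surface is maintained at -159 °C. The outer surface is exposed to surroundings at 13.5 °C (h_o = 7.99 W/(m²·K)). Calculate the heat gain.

Q = 333 kW

Resistance network (inner→outer):
  R_aluminium = (1/4.36 − 1/4.39)/(4πk) = 0.001567/(4π·197) = 6.331×10^-7 K/W
  R_conv,out = 1/(4πr²h) = 1/(4π·4.39²·7.99) = 5.168×10^-4 K/W
ΣR = 6.331×10^-7 + 5.168×10^-4 = 5.174×10^-4 K/W
Q = ΔT/ΣR = (-159 °C − 13.5 °C)/5.174×10^-4 = -3.33×10^5 W
(Negative Q ⇒ heat flows inward; heat gain = 3.33×10^5 W.)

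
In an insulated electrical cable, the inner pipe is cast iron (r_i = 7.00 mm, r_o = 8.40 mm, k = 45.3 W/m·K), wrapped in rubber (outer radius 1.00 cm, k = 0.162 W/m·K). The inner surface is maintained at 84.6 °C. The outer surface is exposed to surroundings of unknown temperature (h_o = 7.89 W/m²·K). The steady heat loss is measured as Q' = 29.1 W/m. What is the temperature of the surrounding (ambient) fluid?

T_out = 20.9 °C

Sum the resistances:
  R'_cast iron = ln(0.00840/0.00700)/(2πk) = 0.1823/(2π·45.3) = 6.406×10^-4 m·K/W
  R'_rubber = ln(0.0100/0.00840)/(2πk) = 0.1744/(2π·0.162) = 0.1713 m·K/W
  R'_conv,out = 1/(2πr h) = 1/(2π·0.0100·7.89) = 2.017 m·K/W
ΣR = 2.189 m·K/W
ΔT = Q'·ΣR = 29.1 × 2.189 = 63.70 K
Heat flows outward, so T_out = T_in − ΔT = 84.6 − 63.70 = 20.9 °C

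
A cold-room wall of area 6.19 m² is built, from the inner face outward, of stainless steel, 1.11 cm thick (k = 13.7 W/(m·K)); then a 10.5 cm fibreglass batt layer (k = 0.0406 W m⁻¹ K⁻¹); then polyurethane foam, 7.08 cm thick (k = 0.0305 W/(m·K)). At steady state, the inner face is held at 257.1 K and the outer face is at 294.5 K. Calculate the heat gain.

Q = 47.2 W

Resistance network (inner→outer):
  R_stainless steel = L/(kA) = 0.0111/(13.7·6.19) = 1.309×10^-4 K/W
  R_fibreglass batt = L/(kA) = 0.105/(0.0406·6.19) = 0.4178 K/W
  R_polyurethane foam = L/(kA) = 0.0708/(0.0305·6.19) = 0.3750 K/W
ΣR = 1.309×10^-4 + 0.4178 + 0.3750 = 0.7929 K/W
Q = ΔT/ΣR = (257.1 K − 294.5 K)/0.7929 = -47.2 W
(Negative Q ⇒ heat flows inward; heat gain = 47.2 W.)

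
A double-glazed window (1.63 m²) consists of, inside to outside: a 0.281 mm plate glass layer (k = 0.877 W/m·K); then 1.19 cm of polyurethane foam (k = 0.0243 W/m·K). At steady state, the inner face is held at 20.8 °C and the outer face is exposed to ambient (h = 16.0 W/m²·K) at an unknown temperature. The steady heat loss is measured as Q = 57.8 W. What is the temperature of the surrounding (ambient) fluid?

T_out = 1.21 °C

Series resistances:
  R_plate glass = L/(kA) = 2.81×10^-4/(0.877·1.63) = 1.966×10^-4 K/W
  R_polyurethane foam = L/(kA) = 0.0119/(0.0243·1.63) = 0.3004 K/W
  R_conv,out = 1/(hA) = 1/(16.0·1.63) = 0.03834 K/W
ΣR = 0.3390 K/W
ΔT = Q·ΣR = 57.8 × 0.3390 = 19.59 K
Heat flows outward, so T_out = T_in − ΔT = 20.8 − 19.59 = 1.21 °C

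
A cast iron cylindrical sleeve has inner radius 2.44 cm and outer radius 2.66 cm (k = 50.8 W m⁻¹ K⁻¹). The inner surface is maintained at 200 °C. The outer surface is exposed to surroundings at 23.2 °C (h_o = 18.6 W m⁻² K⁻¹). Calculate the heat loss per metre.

Q' = 549 W/m

Resistance network (inner→outer):
  R'_cast iron = ln(0.0266/0.0244)/(2πk) = 0.08633/(2π·50.8) = 2.705×10^-4 m·K/W
  R'_conv,out = 1/(2πr h) = 1/(2π·0.0266·18.6) = 0.3217 m·K/W
ΣR = 2.705×10^-4 + 0.3217 = 0.3220 m·K/W
Q' = ΔT/ΣR = (200 °C − 23.2 °C)/0.3220 = 549 W/m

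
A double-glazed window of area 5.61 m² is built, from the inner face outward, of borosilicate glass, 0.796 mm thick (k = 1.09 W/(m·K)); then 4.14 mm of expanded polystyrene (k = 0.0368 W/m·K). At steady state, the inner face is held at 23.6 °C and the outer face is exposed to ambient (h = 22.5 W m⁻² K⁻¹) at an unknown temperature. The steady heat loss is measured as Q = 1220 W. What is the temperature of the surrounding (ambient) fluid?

Series resistances:
  R_borosilicate glass = L/(kA) = 7.96×10^-4/(1.09·5.61) = 1.302×10^-4 K/W
  R_expanded polystyrene = L/(kA) = 0.00414/(0.0368·5.61) = 0.02005 K/W
  R_conv,out = 1/(hA) = 1/(22.5·5.61) = 0.007922 K/W
ΣR = 0.02811 K/W
ΔT = Q·ΣR = 1220 × 0.02811 = 34.29 K
Heat flows outward, so T_out = T_in − ΔT = 23.6 − 34.29 = -10.7 °C

T_out = -10.7 °C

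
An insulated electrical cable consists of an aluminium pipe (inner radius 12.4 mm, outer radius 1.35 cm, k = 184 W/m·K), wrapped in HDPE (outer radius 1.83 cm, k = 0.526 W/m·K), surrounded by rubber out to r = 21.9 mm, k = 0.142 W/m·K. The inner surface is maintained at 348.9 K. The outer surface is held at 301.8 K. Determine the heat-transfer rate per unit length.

Series thermal resistances, inner to outer:
  R'_aluminium = ln(0.0135/0.0124)/(2πk) = 0.08499/(2π·184) = 7.352×10^-5 m·K/W
  R'_HDPE = ln(0.0183/0.0135)/(2πk) = 0.3042/(2π·0.526) = 0.09205 m·K/W
  R'_rubber = ln(0.0219/0.0183)/(2πk) = 0.1796/(2π·0.142) = 0.2013 m·K/W
ΣR = 7.352×10^-5 + 0.09205 + 0.2013 = 0.2934 m·K/W
Q' = ΔT/ΣR = (348.9 K − 301.8 K)/0.2934 = 161 W/m

Q' = 161 W/m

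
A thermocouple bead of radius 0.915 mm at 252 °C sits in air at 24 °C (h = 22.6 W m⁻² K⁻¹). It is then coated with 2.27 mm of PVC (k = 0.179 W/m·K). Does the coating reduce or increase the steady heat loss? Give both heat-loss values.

increases: 0.0542 → 0.329 W

Critical radius for a sphere: r_cr = 2k/h = 0.0158 m = 1.58 cm.
Outer radius after coating: r₂ = 9.15×10^-4 + 0.00227 = 0.003185 m.
Since r₁ < r_cr and r₂ ≤ r_cr, the coating moves toward the maximum at r_cr — heat loss rises.
Bare: R = 1/(4πr₁²h) = 4206 K/W; Q = 228/4206 = 0.0542 W.
Coated: R = R_cond + R_conv = 693.4 K/W; Q = 228/693.4 = 0.329 W.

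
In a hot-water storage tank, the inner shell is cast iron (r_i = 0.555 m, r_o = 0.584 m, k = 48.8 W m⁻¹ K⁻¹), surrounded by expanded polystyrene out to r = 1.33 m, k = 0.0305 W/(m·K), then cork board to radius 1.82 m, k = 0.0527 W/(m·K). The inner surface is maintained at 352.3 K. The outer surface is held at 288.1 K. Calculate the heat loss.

Q = 22.8 W

Treat each layer as a resistance in series:
  R_cast iron = (1/0.555 − 1/0.584)/(4πk) = 0.08947/(4π·48.8) = 1.459×10^-4 K/W
  R_expanded polystyrene = (1/0.584 − 1/1.33)/(4πk) = 0.9604/(4π·0.0305) = 2.506 K/W
  R_cork board = (1/1.33 − 1/1.82)/(4πk) = 0.2024/(4π·0.0527) = 0.3057 K/W
ΣR = 1.459×10^-4 + 2.506 + 0.3057 = 2.812 K/W
Q = ΔT/ΣR = (352.3 K − 288.1 K)/2.812 = 22.8 W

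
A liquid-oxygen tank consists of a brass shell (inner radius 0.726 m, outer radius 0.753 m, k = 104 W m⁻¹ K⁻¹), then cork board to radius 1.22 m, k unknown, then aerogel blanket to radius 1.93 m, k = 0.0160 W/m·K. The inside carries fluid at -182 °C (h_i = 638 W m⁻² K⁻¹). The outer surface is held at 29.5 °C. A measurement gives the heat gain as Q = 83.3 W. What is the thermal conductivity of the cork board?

k = 0.0389 W/m·K

ΣR = ΔT/Q = |-182 − 29.5|/83.3 = 2.539 K/W
Known resistances:
  R_conv,in = 1/(4πr²h) = 1/(4π·0.726²·638) = 2.366×10^-4 K/W
  R_brass = (1/0.726 − 1/0.753)/(4πk) = 0.04939/(4π·104) = 3.779×10^-5 K/W
  R_aerogel blanket = (1/1.22 − 1/1.93)/(4πk) = 0.3015/(4π·0.0160) = 1.500 K/W
R_cork board = ΣR − ΣR_known = 2.539 − 1.500 = 1.039 K/W
(1/r₁−1/r₂)/(4πk) = 1.039 ⇒ k = 0.5083/(4π·1.039) = 0.0389 W/m·K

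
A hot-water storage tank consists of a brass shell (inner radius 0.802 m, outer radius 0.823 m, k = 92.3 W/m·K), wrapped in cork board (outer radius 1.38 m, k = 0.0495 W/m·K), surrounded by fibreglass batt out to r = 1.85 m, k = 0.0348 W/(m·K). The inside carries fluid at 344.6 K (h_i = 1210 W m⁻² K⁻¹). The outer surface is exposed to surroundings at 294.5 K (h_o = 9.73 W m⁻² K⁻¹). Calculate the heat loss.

Resistance network (inner→outer):
  R_conv,in = 1/(4πr²h) = 1/(4π·0.802²·1210) = 1.022×10^-4 K/W
  R_brass = (1/0.802 − 1/0.823)/(4πk) = 0.03182/(4π·92.3) = 2.743×10^-5 K/W
  R_cork board = (1/0.823 − 1/1.38)/(4πk) = 0.4904/(4π·0.0495) = 0.7884 K/W
  R_fibreglass batt = (1/1.38 − 1/1.85)/(4πk) = 0.1841/(4π·0.0348) = 0.4210 K/W
  R_conv,out = 1/(4πr²h) = 1/(4π·1.85²·9.73) = 0.002390 K/W
ΣR = 1.022×10^-4 + 2.743×10^-5 + 0.7884 + 0.4210 + 0.002390 = 1.212 K/W
Q = ΔT/ΣR = (344.6 K − 294.5 K)/1.212 = 41.3 W

Q = 41.3 W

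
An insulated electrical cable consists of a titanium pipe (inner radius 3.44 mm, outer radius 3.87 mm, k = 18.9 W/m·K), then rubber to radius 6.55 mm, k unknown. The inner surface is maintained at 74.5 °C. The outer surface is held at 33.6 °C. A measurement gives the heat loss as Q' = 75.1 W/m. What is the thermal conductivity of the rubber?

ΣR = ΔT/Q' = |74.5 − 33.6|/75.1 = 0.5446 m·K/W
Known resistances:
  R'_titanium = ln(0.00387/0.00344)/(2πk) = 0.1178/(2π·18.9) = 9.918×10^-4 m·K/W
R_rubber = ΣR − ΣR_known = 0.5446 − 9.918×10^-4 = 0.5436 m·K/W
ln(r₂/r₁)/(2πk) = 0.5436 ⇒ k = 0.5262/(2π·0.5436) = 0.154 W/m·K

k = 0.154 W/m·K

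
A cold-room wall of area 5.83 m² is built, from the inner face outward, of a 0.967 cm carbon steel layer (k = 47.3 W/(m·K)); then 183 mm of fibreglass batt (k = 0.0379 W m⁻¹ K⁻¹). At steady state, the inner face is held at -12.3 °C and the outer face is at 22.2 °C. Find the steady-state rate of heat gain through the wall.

Q = 41.7 W

Treat each layer as a resistance in series:
  R_carbon steel = L/(kA) = 0.00967/(47.3·5.83) = 3.507×10^-5 K/W
  R_fibreglass batt = L/(kA) = 0.183/(0.0379·5.83) = 0.8282 K/W
ΣR = 3.507×10^-5 + 0.8282 = 0.8282 K/W
Q = ΔT/ΣR = (-12.3 °C − 22.2 °C)/0.8282 = -41.7 W
(Negative Q ⇒ heat flows inward; heat gain = 41.7 W.)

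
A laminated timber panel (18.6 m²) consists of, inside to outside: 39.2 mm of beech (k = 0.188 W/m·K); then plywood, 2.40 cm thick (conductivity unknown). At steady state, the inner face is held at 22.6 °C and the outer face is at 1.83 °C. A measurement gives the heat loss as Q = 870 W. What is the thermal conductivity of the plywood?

ΣR = ΔT/Q = |22.6 − 1.83|/870 = 0.02387 K/W
Known resistances:
  R_beech = L/(kA) = 0.0392/(0.188·18.6) = 0.01121 K/W
R_plywood = ΣR − ΣR_known = 0.02387 − 0.01121 = 0.01266 K/W
L/(kA) = 0.01266 ⇒ k = 0.0240/(0.01266·18.6) = 0.102 W/m·K

k = 0.102 W/m·K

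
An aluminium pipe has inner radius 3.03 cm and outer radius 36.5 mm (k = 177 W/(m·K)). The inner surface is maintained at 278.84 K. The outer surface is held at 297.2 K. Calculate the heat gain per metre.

Q' = 2πk·ΔT/ln(r₂/r₁) = 2π × 177 × 18.36 / ln(0.0365/0.0303) = 1.10×10^5 W/m

Q' = 110 kW/m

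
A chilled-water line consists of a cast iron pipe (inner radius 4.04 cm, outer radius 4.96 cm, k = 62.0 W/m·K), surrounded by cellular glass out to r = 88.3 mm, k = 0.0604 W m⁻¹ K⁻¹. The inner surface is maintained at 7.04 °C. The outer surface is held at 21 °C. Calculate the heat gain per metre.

Treat each layer as a resistance in series:
  R'_cast iron = ln(0.0496/0.0404)/(2πk) = 0.2052/(2π·62.0) = 5.267×10^-4 m·K/W
  R'_cellular glass = ln(0.0883/0.0496)/(2πk) = 0.5767/(2π·0.0604) = 1.520 m·K/W
ΣR = 5.267×10^-4 + 1.520 = 1.521 m·K/W
Q' = ΔT/ΣR = (7.04 °C − 21 °C)/1.521 = -9.18 W/m
(Negative Q' ⇒ heat flows inward; heat gain = 9.18 W/m.)

Q' = 9.18 W/m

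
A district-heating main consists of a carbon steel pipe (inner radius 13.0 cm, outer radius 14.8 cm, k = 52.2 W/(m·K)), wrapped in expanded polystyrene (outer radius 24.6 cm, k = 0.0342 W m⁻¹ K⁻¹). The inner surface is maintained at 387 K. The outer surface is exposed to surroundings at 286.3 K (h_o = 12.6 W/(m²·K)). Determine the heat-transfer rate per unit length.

Series thermal resistances, inner to outer:
  R'_carbon steel = ln(0.148/0.130)/(2πk) = 0.1297/(2π·52.2) = 3.954×10^-4 m·K/W
  R'_expanded polystyrene = ln(0.246/0.148)/(2πk) = 0.5081/(2π·0.0342) = 2.365 m·K/W
  R'_conv,out = 1/(2πr h) = 1/(2π·0.246·12.6) = 0.05135 m·K/W
ΣR = 3.954×10^-4 + 2.365 + 0.05135 = 2.417 m·K/W
Q' = ΔT/ΣR = (387 K − 286.3 K)/2.417 = 41.7 W/m

Q' = 41.7 W/m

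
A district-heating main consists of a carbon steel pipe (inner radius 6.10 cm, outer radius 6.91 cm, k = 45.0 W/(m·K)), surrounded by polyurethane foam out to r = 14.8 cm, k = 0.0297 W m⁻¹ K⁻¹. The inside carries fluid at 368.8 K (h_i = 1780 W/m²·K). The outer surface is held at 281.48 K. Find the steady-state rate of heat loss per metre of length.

Q' = 21.4 W/m

Treat each layer as a resistance in series:
  R'_conv,in = 1/(2πr h) = 1/(2π·0.0610·1780) = 0.001466 m·K/W
  R'_carbon steel = ln(0.0691/0.0610)/(2πk) = 0.1247/(2π·45.0) = 4.410×10^-4 m·K/W
  R'_polyurethane foam = ln(0.148/0.0691)/(2πk) = 0.7617/(2π·0.0297) = 4.082 m·K/W
ΣR = 0.001466 + 4.410×10^-4 + 4.082 = 4.084 m·K/W
Q' = ΔT/ΣR = (368.8 K − 281.48 K)/4.084 = 21.4 W/m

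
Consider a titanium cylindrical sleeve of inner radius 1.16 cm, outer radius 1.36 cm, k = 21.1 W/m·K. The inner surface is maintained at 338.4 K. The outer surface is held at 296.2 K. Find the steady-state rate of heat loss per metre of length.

Q' = 35.2 kW/m

Q' = 2πk·ΔT/ln(r₂/r₁) = 2π × 21.1 × 42.2 / ln(0.0136/0.0116) = 35200 W/m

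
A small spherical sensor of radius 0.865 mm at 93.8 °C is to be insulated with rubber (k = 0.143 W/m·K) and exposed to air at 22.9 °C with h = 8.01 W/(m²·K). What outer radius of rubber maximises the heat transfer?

r_cr = 3.57 cm

For a sphere, r_cr = 2k_ins/h = 2·0.143/8.01 = 0.0357 m = 3.57 cm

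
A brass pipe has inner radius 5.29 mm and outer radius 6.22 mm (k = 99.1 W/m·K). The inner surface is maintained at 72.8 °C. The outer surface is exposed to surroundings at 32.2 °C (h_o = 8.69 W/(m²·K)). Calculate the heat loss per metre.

Treat each layer as a resistance in series:
  R'_brass = ln(0.00622/0.00529)/(2πk) = 0.1620/(2π·99.1) = 2.601×10^-4 m·K/W
  R'_conv,out = 1/(2πr h) = 1/(2π·0.00622·8.69) = 2.944 m·K/W
ΣR = 2.601×10^-4 + 2.944 = 2.944 m·K/W
Q' = ΔT/ΣR = (72.8 °C − 32.2 °C)/2.944 = 13.8 W/m

Q' = 13.8 W/m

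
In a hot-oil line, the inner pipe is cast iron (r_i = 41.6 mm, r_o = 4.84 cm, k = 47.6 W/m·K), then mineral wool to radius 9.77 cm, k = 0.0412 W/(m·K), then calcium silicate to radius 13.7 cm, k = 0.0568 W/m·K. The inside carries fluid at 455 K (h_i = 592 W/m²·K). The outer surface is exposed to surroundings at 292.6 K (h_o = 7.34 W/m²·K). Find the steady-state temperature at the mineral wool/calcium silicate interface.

Series thermal resistances, inner to outer:
  R'_conv,in = 1/(2πr h) = 1/(2π·0.0416·592) = 0.006463 m·K/W
  R'_cast iron = ln(0.0484/0.0416)/(2πk) = 0.1514/(2π·47.6) = 5.062×10^-4 m·K/W
  R'_mineral wool = ln(0.0977/0.0484)/(2πk) = 0.7024/(2π·0.0412) = 2.713 m·K/W
  R'_calcium silicate = ln(0.137/0.0977)/(2πk) = 0.3381/(2π·0.0568) = 0.9473 m·K/W
  R'_conv,out = 1/(2πr h) = 1/(2π·0.137·7.34) = 0.1583 m·K/W
ΣR = 0.006463 + 5.062×10^-4 + 2.713 + 0.9473 + 0.1583 = 3.826 m·K/W
Q' = ΔT/ΣR = (455 K − 292.6 K)/3.826 = 42.45 W/m
From the inner boundary to the mineral wool/calcium silicate interface, ΣR_partial = 2.720 m·K/W.
T_interface = T_in − Q'·ΣR_partial = 455 K − (42.45)(2.720) = 339.5 K

T = 339.5 K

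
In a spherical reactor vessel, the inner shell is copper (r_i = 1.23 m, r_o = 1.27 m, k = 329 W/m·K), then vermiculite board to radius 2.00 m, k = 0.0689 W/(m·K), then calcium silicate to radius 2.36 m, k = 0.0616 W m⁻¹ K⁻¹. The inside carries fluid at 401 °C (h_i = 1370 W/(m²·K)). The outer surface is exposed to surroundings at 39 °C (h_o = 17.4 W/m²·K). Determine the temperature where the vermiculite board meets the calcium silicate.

Resistance network (inner→outer):
  R_conv,in = 1/(4πr²h) = 1/(4π·1.23²·1370) = 3.839×10^-5 K/W
  R_copper = (1/1.23 − 1/1.27)/(4πk) = 0.02561/(4π·329) = 6.194×10^-6 K/W
  R_vermiculite board = (1/1.27 − 1/2.00)/(4πk) = 0.2874/(4π·0.0689) = 0.3319 K/W
  R_calcium silicate = (1/2.00 − 1/2.36)/(4πk) = 0.07627/(4π·0.0616) = 0.09853 K/W
  R_conv,out = 1/(4πr²h) = 1/(4π·2.36²·17.4) = 8.211×10^-4 K/W
ΣR = 3.839×10^-5 + 6.194×10^-6 + 0.3319 + 0.09853 + 8.211×10^-4 = 0.4313 K/W
Q = ΔT/ΣR = (401 °C − 39 °C)/0.4313 = 839.3 W
From the inner boundary to the vermiculite board/calcium silicate interface, ΣR_partial = 0.3319 K/W.
T_interface = T_in − Q·ΣR_partial = 401 °C − (839.3)(0.3319) = 122 °C

T = 122 °C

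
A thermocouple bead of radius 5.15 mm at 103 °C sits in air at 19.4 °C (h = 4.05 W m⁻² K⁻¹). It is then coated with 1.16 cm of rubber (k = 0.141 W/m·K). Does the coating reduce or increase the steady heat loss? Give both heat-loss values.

Critical radius for a sphere: r_cr = 2k/h = 0.0696 m = 6.96 cm.
Outer radius after coating: r₂ = 0.00515 + 0.0116 = 0.01675 m.
Since r₁ < r_cr and r₂ ≤ r_cr, the coating moves toward the maximum at r_cr — heat loss rises.
Bare: R = 1/(4πr₁²h) = 740.8 K/W; Q = 83.6/740.8 = 0.113 W.
Coated: R = R_cond + R_conv = 145.9 K/W; Q = 83.6/145.9 = 0.573 W.

increases: 0.113 → 0.573 W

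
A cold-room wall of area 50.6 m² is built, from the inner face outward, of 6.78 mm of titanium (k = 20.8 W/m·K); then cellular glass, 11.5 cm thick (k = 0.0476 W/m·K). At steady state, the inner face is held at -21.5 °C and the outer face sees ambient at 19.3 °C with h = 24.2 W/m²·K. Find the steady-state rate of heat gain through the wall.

Q = 840 W

Resistance network (inner→outer):
  R_titanium = L/(kA) = 0.00678/(20.8·50.6) = 6.442×10^-6 K/W
  R_cellular glass = L/(kA) = 0.115/(0.0476·50.6) = 0.04775 K/W
  R_conv,out = 1/(hA) = 1/(24.2·50.6) = 8.166×10^-4 K/W
ΣR = 6.442×10^-6 + 0.04775 + 8.166×10^-4 = 0.04857 K/W
Q = ΔT/ΣR = (-21.5 °C − 19.3 °C)/0.04857 = -840 W
(Negative Q ⇒ heat flows inward; heat gain = 840 W.)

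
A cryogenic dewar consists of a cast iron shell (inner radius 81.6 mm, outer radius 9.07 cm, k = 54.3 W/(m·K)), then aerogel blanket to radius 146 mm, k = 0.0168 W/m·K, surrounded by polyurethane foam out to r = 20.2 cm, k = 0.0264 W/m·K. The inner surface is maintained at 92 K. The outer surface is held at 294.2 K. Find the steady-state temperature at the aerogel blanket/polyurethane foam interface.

T = 248.8 K

Treat each layer as a resistance in series:
  R_cast iron = (1/0.0816 − 1/0.0907)/(4πk) = 1.230/(4π·54.3) = 0.001802 K/W
  R_aerogel blanket = (1/0.0907 − 1/0.146)/(4πk) = 4.176/(4π·0.0168) = 19.78 K/W
  R_polyurethane foam = (1/0.146 − 1/0.202)/(4πk) = 1.899/(4π·0.0264) = 5.724 K/W
ΣR = 0.001802 + 19.78 + 5.724 = 25.51 K/W
Q = ΔT/ΣR = (92 K − 294.2 K)/25.51 = -7.926 W
From the inner boundary to the aerogel blanket/polyurethane foam interface, ΣR_partial = 19.78 K/W.
T_interface = T_in − Q·ΣR_partial = 92 K − (-7.926)(19.78) = 248.8 K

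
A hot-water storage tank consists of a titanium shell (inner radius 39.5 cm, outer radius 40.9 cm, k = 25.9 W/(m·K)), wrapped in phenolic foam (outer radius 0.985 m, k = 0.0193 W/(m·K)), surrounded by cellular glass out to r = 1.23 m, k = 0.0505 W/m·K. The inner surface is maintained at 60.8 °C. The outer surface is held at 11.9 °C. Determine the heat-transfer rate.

Treat each layer as a resistance in series:
  R_titanium = (1/0.395 − 1/0.409)/(4πk) = 0.08666/(4π·25.9) = 2.663×10^-4 K/W
  R_phenolic foam = (1/0.409 − 1/0.985)/(4πk) = 1.430/(4π·0.0193) = 5.895 K/W
  R_cellular glass = (1/0.985 − 1/1.23)/(4πk) = 0.2022/(4π·0.0505) = 0.3187 K/W
ΣR = 2.663×10^-4 + 5.895 + 0.3187 = 6.214 K/W
Q = ΔT/ΣR = (60.8 °C − 11.9 °C)/6.214 = 7.87 W

Q = 7.87 W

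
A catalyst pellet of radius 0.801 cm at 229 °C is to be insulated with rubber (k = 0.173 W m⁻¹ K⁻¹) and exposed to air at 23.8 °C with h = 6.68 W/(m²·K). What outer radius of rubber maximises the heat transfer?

r_cr = 5.18 cm

For a sphere, r_cr = 2k_ins/h = 2·0.173/6.68 = 0.0518 m = 5.18 cm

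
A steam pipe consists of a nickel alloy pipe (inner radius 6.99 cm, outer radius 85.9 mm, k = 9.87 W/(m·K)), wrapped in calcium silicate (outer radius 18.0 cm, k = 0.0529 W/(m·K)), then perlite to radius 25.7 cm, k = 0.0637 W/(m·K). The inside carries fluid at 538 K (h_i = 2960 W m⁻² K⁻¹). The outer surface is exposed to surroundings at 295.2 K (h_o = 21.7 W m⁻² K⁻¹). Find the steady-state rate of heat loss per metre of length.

Resistance network (inner→outer):
  R'_conv,in = 1/(2πr h) = 1/(2π·0.0699·2960) = 7.692×10^-4 m·K/W
  R'_nickel alloy = ln(0.0859/0.0699)/(2πk) = 0.2061/(2π·9.87) = 0.003324 m·K/W
  R'_calcium silicate = ln(0.180/0.0859)/(2πk) = 0.7398/(2π·0.0529) = 2.226 m·K/W
  R'_perlite = ln(0.257/0.180)/(2πk) = 0.3561/(2π·0.0637) = 0.8898 m·K/W
  R'_conv,out = 1/(2πr h) = 1/(2π·0.257·21.7) = 0.02854 m·K/W
ΣR = 7.692×10^-4 + 0.003324 + 2.226 + 0.8898 + 0.02854 = 3.148 m·K/W
Q' = ΔT/ΣR = (538 K − 295.2 K)/3.148 = 77.1 W/m

Q' = 77.1 W/m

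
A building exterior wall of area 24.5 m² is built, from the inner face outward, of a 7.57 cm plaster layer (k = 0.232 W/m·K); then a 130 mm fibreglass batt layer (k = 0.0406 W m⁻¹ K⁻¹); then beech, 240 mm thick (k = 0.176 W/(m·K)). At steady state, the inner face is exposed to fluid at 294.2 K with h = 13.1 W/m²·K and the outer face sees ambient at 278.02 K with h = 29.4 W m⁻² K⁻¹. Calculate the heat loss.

Q = 79.2 W

Treat each layer as a resistance in series:
  R_conv,in = 1/(hA) = 1/(13.1·24.5) = 0.003116 K/W
  R_plaster = L/(kA) = 0.0757/(0.232·24.5) = 0.01332 K/W
  R_fibreglass batt = L/(kA) = 0.130/(0.0406·24.5) = 0.1307 K/W
  R_beech = L/(kA) = 0.240/(0.176·24.5) = 0.05566 K/W
  R_conv,out = 1/(hA) = 1/(29.4·24.5) = 0.001388 K/W
ΣR = 0.003116 + 0.01332 + 0.1307 + 0.05566 + 0.001388 = 0.2042 K/W
Q = ΔT/ΣR = (294.2 K − 278.02 K)/0.2042 = 79.2 W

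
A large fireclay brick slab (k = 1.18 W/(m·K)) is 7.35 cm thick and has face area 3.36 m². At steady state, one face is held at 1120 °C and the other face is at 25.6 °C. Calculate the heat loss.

Q = 59000 W

Q = kA·ΔT/L = 1.18 × 3.36 × |1120 °C − 25.6 °C| / 0.0735 = 59000 W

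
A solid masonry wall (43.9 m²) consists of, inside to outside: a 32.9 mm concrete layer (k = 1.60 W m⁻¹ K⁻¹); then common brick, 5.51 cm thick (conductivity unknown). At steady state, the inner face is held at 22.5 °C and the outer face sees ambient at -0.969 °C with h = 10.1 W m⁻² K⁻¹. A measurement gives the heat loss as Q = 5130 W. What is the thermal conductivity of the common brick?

k = 0.678 W/m·K

ΣR = ΔT/Q = |22.5 − -0.969|/5130 = 0.004575 K/W
Known resistances:
  R_concrete = L/(kA) = 0.0329/(1.60·43.9) = 4.684×10^-4 K/W
  R_conv,out = 1/(hA) = 1/(10.1·43.9) = 0.002255 K/W
R_common brick = ΣR − ΣR_known = 0.004575 − 0.002723 = 0.001852 K/W
L/(kA) = 0.001852 ⇒ k = 0.0551/(0.001852·43.9) = 0.678 W/m·K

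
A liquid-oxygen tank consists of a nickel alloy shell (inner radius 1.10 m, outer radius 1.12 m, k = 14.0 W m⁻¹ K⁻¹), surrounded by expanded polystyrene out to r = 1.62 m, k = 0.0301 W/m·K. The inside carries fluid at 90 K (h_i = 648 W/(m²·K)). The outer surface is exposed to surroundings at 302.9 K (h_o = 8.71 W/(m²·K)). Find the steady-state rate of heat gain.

Q = 291 W

Treat each layer as a resistance in series:
  R_conv,in = 1/(4πr²h) = 1/(4π·1.10²·648) = 1.015×10^-4 K/W
  R_nickel alloy = (1/1.10 − 1/1.12)/(4πk) = 0.01623/(4π·14.0) = 9.227×10^-5 K/W
  R_expanded polystyrene = (1/1.12 − 1/1.62)/(4πk) = 0.2756/(4π·0.0301) = 0.7286 K/W
  R_conv,out = 1/(4πr²h) = 1/(4π·1.62²·8.71) = 0.003481 K/W
ΣR = 1.015×10^-4 + 9.227×10^-5 + 0.7286 + 0.003481 = 0.7323 K/W
Q = ΔT/ΣR = (90 K − 302.9 K)/0.7323 = -291 W
(Negative Q ⇒ heat flows inward; heat gain = 291 W.)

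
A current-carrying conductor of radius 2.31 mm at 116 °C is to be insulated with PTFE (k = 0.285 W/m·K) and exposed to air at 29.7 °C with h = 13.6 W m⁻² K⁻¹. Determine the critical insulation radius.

For a cylinder, r_cr = k_ins/h = 0.285/13.6 = 0.0210 m = 2.10 cm

r_cr = 2.10 cm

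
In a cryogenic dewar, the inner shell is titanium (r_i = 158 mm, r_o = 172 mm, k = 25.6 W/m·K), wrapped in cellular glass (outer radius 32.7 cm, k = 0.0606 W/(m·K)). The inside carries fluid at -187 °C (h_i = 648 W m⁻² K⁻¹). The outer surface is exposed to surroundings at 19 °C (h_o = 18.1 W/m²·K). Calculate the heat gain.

Q = 56.2 W

Resistance network (inner→outer):
  R_conv,in = 1/(4πr²h) = 1/(4π·0.158²·648) = 0.004919 K/W
  R_titanium = (1/0.158 − 1/0.172)/(4πk) = 0.5152/(4π·25.6) = 0.001601 K/W
  R_cellular glass = (1/0.172 − 1/0.327)/(4πk) = 2.756/(4π·0.0606) = 3.619 K/W
  R_conv,out = 1/(4πr²h) = 1/(4π·0.327²·18.1) = 0.04112 K/W
ΣR = 0.004919 + 0.001601 + 3.619 + 0.04112 = 3.667 K/W
Q = ΔT/ΣR = (-187 °C − 19 °C)/3.667 = -56.2 W
(Negative Q ⇒ heat flows inward; heat gain = 56.2 W.)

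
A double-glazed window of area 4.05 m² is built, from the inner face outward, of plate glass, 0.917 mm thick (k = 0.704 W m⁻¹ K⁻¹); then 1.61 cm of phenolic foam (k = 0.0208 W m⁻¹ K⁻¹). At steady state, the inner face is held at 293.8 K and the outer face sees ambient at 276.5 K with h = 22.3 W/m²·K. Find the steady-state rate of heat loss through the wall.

Series thermal resistances, inner to outer:
  R_plate glass = L/(kA) = 9.17×10^-4/(0.704·4.05) = 3.216×10^-4 K/W
  R_phenolic foam = L/(kA) = 0.0161/(0.0208·4.05) = 0.1911 K/W
  R_conv,out = 1/(hA) = 1/(22.3·4.05) = 0.01107 K/W
ΣR = 3.216×10^-4 + 0.1911 + 0.01107 = 0.2025 K/W
Q = ΔT/ΣR = (293.8 K − 276.5 K)/0.2025 = 85.4 W

Q = 85.4 W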